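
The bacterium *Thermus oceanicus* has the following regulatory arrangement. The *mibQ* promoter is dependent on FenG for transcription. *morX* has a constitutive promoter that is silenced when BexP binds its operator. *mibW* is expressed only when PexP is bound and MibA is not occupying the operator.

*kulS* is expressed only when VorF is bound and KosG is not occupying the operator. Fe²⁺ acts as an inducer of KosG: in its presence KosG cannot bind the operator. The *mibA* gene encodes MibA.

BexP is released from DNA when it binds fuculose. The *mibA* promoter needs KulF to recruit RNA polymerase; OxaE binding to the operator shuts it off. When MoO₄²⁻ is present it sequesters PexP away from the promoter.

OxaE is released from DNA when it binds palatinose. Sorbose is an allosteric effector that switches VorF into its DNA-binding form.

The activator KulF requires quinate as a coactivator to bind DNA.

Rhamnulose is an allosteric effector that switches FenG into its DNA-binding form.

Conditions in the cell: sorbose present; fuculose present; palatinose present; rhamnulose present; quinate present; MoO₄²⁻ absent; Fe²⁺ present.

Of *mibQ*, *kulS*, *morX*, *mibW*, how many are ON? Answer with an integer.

Rhamnulose is present, so FenG is active.
No repressor is bound and FenG is active, so *mibQ* is transcribed.
→ *mibQ* is ON.
Fe²⁺ is present, so KosG is inactive.
Sorbose is present, so VorF is active.
No repressor is bound and VorF is active, so *kulS* is transcribed.
→ *kulS* is ON.
Fuculose is present, so BexP is inactive.
With no repressor bound, *morX* is transcribed.
→ *morX* is ON.
Quinate is present, so KulF is active.
Palatinose is present, so OxaE is inactive.
No repressor is bound and KulF is active, so *mibA* is transcribed.
So MibA is produced and active.
MoO₄²⁻ is absent, so PexP is active.
With repressor MibA bound, *mibW* is not transcribed.
→ *mibW* is OFF.
3 of the 4 genes are transcribed.

3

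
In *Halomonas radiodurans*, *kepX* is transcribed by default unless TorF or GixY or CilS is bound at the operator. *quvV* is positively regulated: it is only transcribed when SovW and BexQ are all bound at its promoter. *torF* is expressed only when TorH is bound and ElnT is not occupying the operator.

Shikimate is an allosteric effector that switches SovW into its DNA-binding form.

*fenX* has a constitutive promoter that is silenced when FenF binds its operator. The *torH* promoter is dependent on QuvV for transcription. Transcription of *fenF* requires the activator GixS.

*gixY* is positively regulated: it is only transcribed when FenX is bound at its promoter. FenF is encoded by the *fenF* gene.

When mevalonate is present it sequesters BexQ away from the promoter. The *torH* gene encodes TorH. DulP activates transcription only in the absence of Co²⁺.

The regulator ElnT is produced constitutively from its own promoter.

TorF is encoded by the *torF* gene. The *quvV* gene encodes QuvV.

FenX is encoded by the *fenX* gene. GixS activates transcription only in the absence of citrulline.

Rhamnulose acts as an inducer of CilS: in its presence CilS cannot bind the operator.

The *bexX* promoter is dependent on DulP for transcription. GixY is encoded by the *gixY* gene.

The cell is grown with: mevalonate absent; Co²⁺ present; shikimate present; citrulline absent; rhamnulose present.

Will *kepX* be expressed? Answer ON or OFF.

ON

Shikimate is present, so SovW is active.
Mevalonate is absent, so BexQ is active.
No repressor is bound and SovW and BexQ are active, so *quvV* is transcribed.
So QuvV is produced and active.
No repressor is bound and QuvV is active, so *torH* is transcribed.
So TorH is produced and active.
ElnT is produced constitutively and is active.
With repressor ElnT bound, *torF* is not transcribed.
So TorF is not produced.
Citrulline is absent, so GixS is active.
No repressor is bound and GixS is active, so *fenF* is transcribed.
So FenF is produced and active.
With repressor FenF bound, *fenX* is not transcribed.
So FenX is not produced.
Required activator FenX is absent, so *gixY* is not transcribed.
So GixY is not produced.
Rhamnulose is present, so CilS is inactive.
With no repressor bound, *kepX* is transcribed.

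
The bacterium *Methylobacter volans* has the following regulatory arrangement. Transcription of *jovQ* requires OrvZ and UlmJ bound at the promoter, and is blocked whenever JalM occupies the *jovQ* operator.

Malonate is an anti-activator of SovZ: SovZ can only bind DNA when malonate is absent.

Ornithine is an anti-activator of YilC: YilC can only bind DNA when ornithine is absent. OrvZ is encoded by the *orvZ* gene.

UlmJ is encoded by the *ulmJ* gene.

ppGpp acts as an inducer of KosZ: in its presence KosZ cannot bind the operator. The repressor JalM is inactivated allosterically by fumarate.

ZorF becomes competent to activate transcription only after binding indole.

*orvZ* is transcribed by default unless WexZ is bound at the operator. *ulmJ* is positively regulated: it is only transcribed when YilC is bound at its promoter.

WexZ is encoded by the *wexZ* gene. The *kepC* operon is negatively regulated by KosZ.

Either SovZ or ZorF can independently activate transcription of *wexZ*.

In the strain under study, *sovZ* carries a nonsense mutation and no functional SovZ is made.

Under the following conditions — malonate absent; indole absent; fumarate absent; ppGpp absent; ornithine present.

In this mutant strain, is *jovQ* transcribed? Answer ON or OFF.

OFF

SovZ is non-functional in this strain, so it has no effect.
Indole is absent, so ZorF is inactive.
No activator is available at the *wexZ* promoter, so *wexZ* is not transcribed.
So WexZ is not produced.
With no repressor bound, *orvZ* is transcribed.
So OrvZ is produced and active.
Ornithine is present, so YilC is inactive.
Required activator YilC is absent, so *ulmJ* is not transcribed.
So UlmJ is not produced.
Fumarate is absent, so JalM is active.
With repressor JalM bound, *jovQ* is not transcribed.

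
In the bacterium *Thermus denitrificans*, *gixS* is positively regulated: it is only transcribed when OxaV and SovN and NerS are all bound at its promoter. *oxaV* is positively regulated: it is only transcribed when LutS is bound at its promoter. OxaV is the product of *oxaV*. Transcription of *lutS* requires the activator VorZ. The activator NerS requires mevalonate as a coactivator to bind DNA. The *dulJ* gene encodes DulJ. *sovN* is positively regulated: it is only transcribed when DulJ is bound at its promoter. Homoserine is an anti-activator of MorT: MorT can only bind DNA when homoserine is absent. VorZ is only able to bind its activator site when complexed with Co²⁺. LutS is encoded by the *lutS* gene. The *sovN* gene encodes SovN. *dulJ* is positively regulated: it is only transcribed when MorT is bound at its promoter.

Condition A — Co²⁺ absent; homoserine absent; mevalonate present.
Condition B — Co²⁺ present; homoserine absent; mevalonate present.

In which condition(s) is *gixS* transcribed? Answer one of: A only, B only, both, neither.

Condition A:
Co²⁺ is absent, so VorZ is inactive.
Required activator VorZ is absent, so *lutS* is not transcribed.
So LutS is not produced.
Required activator LutS is absent, so *oxaV* is not transcribed.
So OxaV is not produced.
Homoserine is absent, so MorT is active.
No repressor is bound and MorT is active, so *dulJ* is transcribed.
So DulJ is produced and active.
No repressor is bound and DulJ is active, so *sovN* is transcribed.
So SovN is produced and active.
Mevalonate is present, so NerS is active.
Required activator OxaV is absent, so *gixS* is not transcribed.
→ *gixS* is OFF in A.
Condition B:
Co²⁺ is present, so VorZ is active.
No repressor is bound and VorZ is active, so *lutS* is transcribed.
So LutS is produced and active.
No repressor is bound and LutS is active, so *oxaV* is transcribed.
So OxaV is produced and active.
Homoserine is absent, so MorT is active.
No repressor is bound and MorT is active, so *dulJ* is transcribed.
So DulJ is produced and active.
No repressor is bound and DulJ is active, so *sovN* is transcribed.
So SovN is produced and active.
Mevalonate is present, so NerS is active.
No repressor is bound and OxaV and SovN and NerS are active, so *gixS* is transcribed.
→ *gixS* is ON in B.

B only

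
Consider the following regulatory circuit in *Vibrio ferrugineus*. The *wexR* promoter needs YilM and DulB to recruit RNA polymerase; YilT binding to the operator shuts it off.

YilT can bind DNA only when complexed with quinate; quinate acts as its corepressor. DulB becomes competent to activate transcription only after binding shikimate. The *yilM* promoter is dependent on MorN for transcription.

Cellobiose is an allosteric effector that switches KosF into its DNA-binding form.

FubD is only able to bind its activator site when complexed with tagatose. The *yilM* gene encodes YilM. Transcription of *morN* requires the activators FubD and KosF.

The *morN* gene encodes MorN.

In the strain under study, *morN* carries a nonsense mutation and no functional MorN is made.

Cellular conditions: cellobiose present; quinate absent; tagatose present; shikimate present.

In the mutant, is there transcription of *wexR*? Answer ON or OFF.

OFF

MorN is non-functional in this strain, so it has no effect.
Required activator MorN is absent, so *yilM* is not transcribed.
So YilM is not produced.
Shikimate is present, so DulB is active.
Quinate is absent, so YilT is inactive.
Required activator YilM is absent, so *wexR* is not transcribed.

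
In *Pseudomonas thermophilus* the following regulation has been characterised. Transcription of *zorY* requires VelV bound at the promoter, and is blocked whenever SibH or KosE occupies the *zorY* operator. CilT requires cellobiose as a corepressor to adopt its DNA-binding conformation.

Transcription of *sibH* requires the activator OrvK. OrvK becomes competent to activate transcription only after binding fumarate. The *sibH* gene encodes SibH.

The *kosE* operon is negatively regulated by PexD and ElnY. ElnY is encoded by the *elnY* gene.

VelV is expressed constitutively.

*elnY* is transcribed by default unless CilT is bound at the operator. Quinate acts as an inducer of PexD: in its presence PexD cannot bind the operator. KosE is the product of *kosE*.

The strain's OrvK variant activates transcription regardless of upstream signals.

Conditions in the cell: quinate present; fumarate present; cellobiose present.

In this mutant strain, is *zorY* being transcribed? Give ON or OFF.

OFF

VelV is produced constitutively and is active.
OrvK is constitutively active in this strain.
No repressor is bound and OrvK is active, so *sibH* is transcribed.
So SibH is produced and active.
Quinate is present, so PexD is inactive.
Cellobiose is present, so CilT is active.
With repressor CilT bound, *elnY* is not transcribed.
So ElnY is not produced.
With no repressor bound, *kosE* is transcribed.
So KosE is produced and active.
With repressor SibH bound, *zorY* is not transcribed.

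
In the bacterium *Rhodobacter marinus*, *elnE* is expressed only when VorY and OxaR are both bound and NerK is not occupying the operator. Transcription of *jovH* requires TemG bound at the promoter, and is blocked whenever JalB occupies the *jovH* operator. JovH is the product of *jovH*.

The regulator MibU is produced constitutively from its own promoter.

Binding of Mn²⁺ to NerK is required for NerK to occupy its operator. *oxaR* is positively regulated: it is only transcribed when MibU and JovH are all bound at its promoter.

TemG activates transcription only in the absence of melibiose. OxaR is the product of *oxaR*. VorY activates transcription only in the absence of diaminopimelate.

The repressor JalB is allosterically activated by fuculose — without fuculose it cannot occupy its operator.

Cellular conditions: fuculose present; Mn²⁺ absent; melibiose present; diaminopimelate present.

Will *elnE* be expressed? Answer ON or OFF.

OFF

Mn²⁺ is absent, so NerK is inactive.
Diaminopimelate is present, so VorY is inactive.
MibU is produced constitutively and is active.
Melibiose is present, so TemG is inactive.
Fuculose is present, so JalB is active.
With repressor JalB bound, *jovH* is not transcribed.
So JovH is not produced.
Required activator JovH is absent, so *oxaR* is not transcribed.
So OxaR is not produced.
Required activator VorY is absent, so *elnE* is not transcribed.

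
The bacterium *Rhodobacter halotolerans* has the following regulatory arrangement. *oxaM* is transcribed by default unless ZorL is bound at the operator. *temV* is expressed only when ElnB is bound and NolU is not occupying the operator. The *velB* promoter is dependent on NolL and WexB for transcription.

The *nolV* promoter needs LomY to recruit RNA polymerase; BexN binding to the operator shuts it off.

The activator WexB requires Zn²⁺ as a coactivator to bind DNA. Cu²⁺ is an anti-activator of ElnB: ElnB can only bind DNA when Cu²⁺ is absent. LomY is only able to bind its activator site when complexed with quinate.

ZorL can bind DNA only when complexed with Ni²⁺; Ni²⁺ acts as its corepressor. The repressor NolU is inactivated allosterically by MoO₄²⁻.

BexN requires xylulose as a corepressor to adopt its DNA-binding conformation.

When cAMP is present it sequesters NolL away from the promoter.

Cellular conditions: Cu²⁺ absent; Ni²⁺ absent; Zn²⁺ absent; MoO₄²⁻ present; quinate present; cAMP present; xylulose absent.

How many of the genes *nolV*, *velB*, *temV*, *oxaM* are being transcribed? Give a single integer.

Quinate is present, so LomY is active.
Xylulose is absent, so BexN is inactive.
No repressor is bound and LomY is active, so *nolV* is transcribed.
→ *nolV* is ON.
cAMP is present, so NolL is inactive.
Zn²⁺ is absent, so WexB is inactive.
Required activator NolL is absent, so *velB* is not transcribed.
→ *velB* is OFF.
Cu²⁺ is absent, so ElnB is active.
MoO₄²⁻ is present, so NolU is inactive.
No repressor is bound and ElnB is active, so *temV* is transcribed.
→ *temV* is ON.
Ni²⁺ is absent, so ZorL is inactive.
With no repressor bound, *oxaM* is transcribed.
→ *oxaM* is ON.
3 of the 4 genes are transcribed.

3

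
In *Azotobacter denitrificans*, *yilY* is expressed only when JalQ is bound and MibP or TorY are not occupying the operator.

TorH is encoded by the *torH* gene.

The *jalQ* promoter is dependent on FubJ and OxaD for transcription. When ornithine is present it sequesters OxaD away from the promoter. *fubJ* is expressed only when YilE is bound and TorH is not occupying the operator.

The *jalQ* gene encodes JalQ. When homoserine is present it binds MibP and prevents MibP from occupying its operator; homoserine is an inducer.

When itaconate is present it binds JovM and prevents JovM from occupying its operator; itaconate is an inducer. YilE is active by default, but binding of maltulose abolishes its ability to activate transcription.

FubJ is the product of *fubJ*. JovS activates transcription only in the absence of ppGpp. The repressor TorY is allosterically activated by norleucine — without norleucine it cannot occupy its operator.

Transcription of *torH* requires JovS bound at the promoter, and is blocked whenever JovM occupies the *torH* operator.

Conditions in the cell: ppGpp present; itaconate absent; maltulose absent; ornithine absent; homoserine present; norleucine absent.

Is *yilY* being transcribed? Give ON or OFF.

Homoserine is present, so MibP is inactive.
Norleucine is absent, so TorY is inactive.
Maltulose is absent, so YilE is active.
Itaconate is absent, so JovM is active.
ppGpp is present, so JovS is inactive.
With repressor JovM bound, *torH* is not transcribed.
So TorH is not produced.
No repressor is bound and YilE is active, so *fubJ* is transcribed.
So FubJ is produced and active.
Ornithine is absent, so OxaD is active.
No repressor is bound and FubJ and OxaD are active, so *jalQ* is transcribed.
So JalQ is produced and active.
No repressor is bound and JalQ is active, so *yilY* is transcribed.

ON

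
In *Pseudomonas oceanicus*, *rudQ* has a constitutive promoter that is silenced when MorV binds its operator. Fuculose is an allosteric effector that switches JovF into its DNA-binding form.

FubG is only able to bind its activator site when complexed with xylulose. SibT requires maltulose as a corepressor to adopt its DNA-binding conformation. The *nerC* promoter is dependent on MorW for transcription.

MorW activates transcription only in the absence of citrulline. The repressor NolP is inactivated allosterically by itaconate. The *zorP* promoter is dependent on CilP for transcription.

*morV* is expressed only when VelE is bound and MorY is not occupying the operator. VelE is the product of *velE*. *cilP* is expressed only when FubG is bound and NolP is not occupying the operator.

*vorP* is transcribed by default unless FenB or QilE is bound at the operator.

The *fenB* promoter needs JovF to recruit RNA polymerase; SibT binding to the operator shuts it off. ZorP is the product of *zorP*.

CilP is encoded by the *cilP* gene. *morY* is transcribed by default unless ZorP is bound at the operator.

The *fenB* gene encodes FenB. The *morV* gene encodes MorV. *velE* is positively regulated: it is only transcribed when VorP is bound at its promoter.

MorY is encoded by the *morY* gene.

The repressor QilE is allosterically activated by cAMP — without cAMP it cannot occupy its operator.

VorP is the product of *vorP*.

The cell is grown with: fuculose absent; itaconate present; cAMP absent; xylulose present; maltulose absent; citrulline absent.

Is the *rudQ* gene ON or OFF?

Fuculose is absent, so JovF is inactive.
Maltulose is absent, so SibT is inactive.
Required activator JovF is absent, so *fenB* is not transcribed.
So FenB is not produced.
cAMP is absent, so QilE is inactive.
With no repressor bound, *vorP* is transcribed.
So VorP is produced and active.
No repressor is bound and VorP is active, so *velE* is transcribed.
So VelE is produced and active.
Itaconate is present, so NolP is inactive.
Xylulose is present, so FubG is active.
No repressor is bound and FubG is active, so *cilP* is transcribed.
So CilP is produced and active.
No repressor is bound and CilP is active, so *zorP* is transcribed.
So ZorP is produced and active.
With repressor ZorP bound, *morY* is not transcribed.
So MorY is not produced.
No repressor is bound and VelE is active, so *morV* is transcribed.
So MorV is produced and active.
With repressor MorV bound, *rudQ* is not transcribed.

OFF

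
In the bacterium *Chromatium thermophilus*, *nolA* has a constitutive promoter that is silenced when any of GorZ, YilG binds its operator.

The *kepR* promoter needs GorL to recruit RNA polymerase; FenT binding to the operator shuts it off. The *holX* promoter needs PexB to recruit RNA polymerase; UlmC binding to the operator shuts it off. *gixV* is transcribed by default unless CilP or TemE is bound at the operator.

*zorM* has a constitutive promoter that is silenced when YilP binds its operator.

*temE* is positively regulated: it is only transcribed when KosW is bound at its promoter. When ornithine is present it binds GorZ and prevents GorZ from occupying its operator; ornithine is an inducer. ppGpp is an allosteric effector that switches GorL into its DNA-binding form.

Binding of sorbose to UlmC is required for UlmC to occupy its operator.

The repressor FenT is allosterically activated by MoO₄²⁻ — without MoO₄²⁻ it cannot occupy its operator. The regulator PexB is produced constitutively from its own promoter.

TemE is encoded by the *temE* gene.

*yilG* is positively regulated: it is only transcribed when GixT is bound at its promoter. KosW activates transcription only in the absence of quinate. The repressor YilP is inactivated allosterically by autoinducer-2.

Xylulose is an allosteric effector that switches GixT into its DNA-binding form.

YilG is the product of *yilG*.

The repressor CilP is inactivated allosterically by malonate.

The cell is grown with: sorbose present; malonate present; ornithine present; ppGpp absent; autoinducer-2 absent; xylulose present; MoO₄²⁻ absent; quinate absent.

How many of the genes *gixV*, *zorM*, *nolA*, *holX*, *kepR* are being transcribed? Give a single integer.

Malonate is present, so CilP is inactive.
Quinate is absent, so KosW is active.
No repressor is bound and KosW is active, so *temE* is transcribed.
So TemE is produced and active.
With repressor TemE bound, *gixV* is not transcribed.
→ *gixV* is OFF.
Autoinducer-2 is absent, so YilP is active.
With repressor YilP bound, *zorM* is not transcribed.
→ *zorM* is OFF.
Ornithine is present, so GorZ is inactive.
Xylulose is present, so GixT is active.
No repressor is bound and GixT is active, so *yilG* is transcribed.
So YilG is produced and active.
With repressor YilG bound, *nolA* is not transcribed.
→ *nolA* is OFF.
Sorbose is present, so UlmC is active.
PexB is produced constitutively and is active.
With repressor UlmC bound, *holX* is not transcribed.
→ *holX* is OFF.
MoO₄²⁻ is absent, so FenT is inactive.
ppGpp is absent, so GorL is inactive.
Required activator GorL is absent, so *kepR* is not transcribed.
→ *kepR* is OFF.
0 of the 5 genes are transcribed.

0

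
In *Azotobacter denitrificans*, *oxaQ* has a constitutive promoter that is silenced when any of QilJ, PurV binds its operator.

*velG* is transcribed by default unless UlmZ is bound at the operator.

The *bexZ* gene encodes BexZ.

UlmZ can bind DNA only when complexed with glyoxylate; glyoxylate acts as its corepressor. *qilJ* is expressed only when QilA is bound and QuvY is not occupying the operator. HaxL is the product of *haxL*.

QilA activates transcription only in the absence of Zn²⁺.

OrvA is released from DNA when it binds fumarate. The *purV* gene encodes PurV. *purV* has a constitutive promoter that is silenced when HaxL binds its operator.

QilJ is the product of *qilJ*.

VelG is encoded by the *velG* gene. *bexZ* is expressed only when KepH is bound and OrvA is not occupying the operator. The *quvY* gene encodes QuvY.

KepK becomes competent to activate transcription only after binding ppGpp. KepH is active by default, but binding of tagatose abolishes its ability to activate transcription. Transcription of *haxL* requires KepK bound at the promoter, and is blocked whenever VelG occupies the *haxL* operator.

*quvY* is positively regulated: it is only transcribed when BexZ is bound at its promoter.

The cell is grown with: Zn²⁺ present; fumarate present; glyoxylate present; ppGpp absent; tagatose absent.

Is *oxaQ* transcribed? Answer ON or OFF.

OFF

Zn²⁺ is present, so QilA is inactive.
Fumarate is present, so OrvA is inactive.
Tagatose is absent, so KepH is active.
No repressor is bound and KepH is active, so *bexZ* is transcribed.
So BexZ is produced and active.
No repressor is bound and BexZ is active, so *quvY* is transcribed.
So QuvY is produced and active.
With repressor QuvY bound, *qilJ* is not transcribed.
So QilJ is not produced.
Glyoxylate is present, so UlmZ is active.
With repressor UlmZ bound, *velG* is not transcribed.
So VelG is not produced.
ppGpp is absent, so KepK is inactive.
Required activator KepK is absent, so *haxL* is not transcribed.
So HaxL is not produced.
With no repressor bound, *purV* is transcribed.
So PurV is produced and active.
With repressor PurV bound, *oxaQ* is not transcribed.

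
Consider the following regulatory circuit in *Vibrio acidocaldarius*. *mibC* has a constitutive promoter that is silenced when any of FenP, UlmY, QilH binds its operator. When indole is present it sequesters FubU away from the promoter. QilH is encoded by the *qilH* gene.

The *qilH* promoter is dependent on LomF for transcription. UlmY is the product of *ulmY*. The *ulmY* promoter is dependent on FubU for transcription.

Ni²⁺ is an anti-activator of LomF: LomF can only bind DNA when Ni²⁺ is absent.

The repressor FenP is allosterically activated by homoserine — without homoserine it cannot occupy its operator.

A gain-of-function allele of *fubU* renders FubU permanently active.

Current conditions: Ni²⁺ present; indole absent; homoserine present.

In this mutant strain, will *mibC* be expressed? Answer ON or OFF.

Homoserine is present, so FenP is active.
FubU is constitutively active in this strain.
No repressor is bound and FubU is active, so *ulmY* is transcribed.
So UlmY is produced and active.
Ni²⁺ is present, so LomF is inactive.
Required activator LomF is absent, so *qilH* is not transcribed.
So QilH is not produced.
With repressor FenP bound, *mibC* is not transcribed.

OFF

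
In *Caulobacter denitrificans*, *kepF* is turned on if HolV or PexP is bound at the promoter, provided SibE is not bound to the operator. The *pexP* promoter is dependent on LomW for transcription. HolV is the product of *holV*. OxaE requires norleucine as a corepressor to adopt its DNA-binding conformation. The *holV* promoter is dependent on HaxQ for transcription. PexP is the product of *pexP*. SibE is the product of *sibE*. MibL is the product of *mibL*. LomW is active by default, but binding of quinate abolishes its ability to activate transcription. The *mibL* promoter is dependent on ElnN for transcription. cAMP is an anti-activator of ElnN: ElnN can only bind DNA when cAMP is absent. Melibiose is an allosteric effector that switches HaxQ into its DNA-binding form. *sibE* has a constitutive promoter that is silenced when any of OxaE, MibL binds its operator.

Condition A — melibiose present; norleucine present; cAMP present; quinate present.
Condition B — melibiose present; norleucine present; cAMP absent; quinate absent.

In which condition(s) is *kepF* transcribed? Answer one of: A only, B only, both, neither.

Condition A:
Melibiose is present, so HaxQ is active.
No repressor is bound and HaxQ is active, so *holV* is transcribed.
So HolV is produced and active.
Norleucine is present, so OxaE is active.
cAMP is present, so ElnN is inactive.
Required activator ElnN is absent, so *mibL* is not transcribed.
So MibL is not produced.
With repressor OxaE bound, *sibE* is not transcribed.
So SibE is not produced.
Quinate is present, so LomW is inactive.
Required activator LomW is absent, so *pexP* is not transcribed.
So PexP is not produced.
Activator HolV is present, so *kepF* is transcribed.
→ *kepF* is ON in A.
Condition B:
Melibiose is present, so HaxQ is active.
No repressor is bound and HaxQ is active, so *holV* is transcribed.
So HolV is produced and active.
Norleucine is present, so OxaE is active.
cAMP is absent, so ElnN is active.
No repressor is bound and ElnN is active, so *mibL* is transcribed.
So MibL is produced and active.
With repressor OxaE bound, *sibE* is not transcribed.
So SibE is not produced.
Quinate is absent, so LomW is active.
No repressor is bound and LomW is active, so *pexP* is transcribed.
So PexP is produced and active.
Activator HolV is present, so *kepF* is transcribed.
→ *kepF* is ON in B.

both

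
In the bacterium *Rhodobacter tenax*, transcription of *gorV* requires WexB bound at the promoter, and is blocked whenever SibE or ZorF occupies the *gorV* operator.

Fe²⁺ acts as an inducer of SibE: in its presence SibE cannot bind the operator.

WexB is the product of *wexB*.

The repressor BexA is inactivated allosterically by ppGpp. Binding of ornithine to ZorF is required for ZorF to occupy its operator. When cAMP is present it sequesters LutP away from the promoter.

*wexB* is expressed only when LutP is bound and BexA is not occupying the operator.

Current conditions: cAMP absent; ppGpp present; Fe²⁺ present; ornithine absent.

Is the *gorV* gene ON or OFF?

Fe²⁺ is present, so SibE is inactive.
Ornithine is absent, so ZorF is inactive.
ppGpp is present, so BexA is inactive.
cAMP is absent, so LutP is active.
No repressor is bound and LutP is active, so *wexB* is transcribed.
So WexB is produced and active.
No repressor is bound and WexB is active, so *gorV* is transcribed.

ON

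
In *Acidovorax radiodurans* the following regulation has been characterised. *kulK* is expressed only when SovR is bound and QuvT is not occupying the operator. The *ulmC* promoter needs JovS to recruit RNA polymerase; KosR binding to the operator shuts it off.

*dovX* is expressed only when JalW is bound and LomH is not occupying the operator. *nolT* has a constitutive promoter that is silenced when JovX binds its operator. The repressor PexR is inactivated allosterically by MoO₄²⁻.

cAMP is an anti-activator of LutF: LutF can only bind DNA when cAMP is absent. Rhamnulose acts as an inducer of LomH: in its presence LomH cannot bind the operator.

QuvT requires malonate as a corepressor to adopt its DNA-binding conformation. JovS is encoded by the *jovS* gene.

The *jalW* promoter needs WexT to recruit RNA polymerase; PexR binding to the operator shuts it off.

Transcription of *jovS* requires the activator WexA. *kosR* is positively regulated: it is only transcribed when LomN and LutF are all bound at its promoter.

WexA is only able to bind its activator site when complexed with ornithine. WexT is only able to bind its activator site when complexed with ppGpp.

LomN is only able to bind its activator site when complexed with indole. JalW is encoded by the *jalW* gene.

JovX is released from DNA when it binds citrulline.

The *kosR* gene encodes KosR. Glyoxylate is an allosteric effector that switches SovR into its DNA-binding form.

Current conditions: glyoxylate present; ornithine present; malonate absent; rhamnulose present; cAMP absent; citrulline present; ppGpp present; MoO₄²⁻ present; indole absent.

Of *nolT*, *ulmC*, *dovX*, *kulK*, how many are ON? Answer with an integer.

4

Citrulline is present, so JovX is inactive.
With no repressor bound, *nolT* is transcribed.
→ *nolT* is ON.
Indole is absent, so LomN is inactive.
cAMP is absent, so LutF is active.
Required activator LomN is absent, so *kosR* is not transcribed.
So KosR is not produced.
Ornithine is present, so WexA is active.
No repressor is bound and WexA is active, so *jovS* is transcribed.
So JovS is produced and active.
No repressor is bound and JovS is active, so *ulmC* is transcribed.
→ *ulmC* is ON.
Rhamnulose is present, so LomH is inactive.
MoO₄²⁻ is present, so PexR is inactive.
ppGpp is present, so WexT is active.
No repressor is bound and WexT is active, so *jalW* is transcribed.
So JalW is produced and active.
No repressor is bound and JalW is active, so *dovX* is transcribed.
→ *dovX* is ON.
Glyoxylate is present, so SovR is active.
Malonate is absent, so QuvT is inactive.
No repressor is bound and SovR is active, so *kulK* is transcribed.
→ *kulK* is ON.
4 of the 4 genes are transcribed.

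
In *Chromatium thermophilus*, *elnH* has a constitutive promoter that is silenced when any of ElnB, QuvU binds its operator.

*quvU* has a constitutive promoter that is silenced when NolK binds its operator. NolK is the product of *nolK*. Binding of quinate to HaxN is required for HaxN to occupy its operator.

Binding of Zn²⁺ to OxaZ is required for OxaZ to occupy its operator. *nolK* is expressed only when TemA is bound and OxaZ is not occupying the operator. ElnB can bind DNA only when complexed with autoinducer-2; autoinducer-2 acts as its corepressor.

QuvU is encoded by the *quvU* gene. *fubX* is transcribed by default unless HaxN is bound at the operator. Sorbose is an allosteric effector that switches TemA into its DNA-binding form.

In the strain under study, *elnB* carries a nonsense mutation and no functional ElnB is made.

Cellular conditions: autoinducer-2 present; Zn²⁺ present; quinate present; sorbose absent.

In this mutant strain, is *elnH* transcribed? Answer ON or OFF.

ElnB is non-functional in this strain, so it has no effect.
Sorbose is absent, so TemA is inactive.
Zn²⁺ is present, so OxaZ is active.
With repressor OxaZ bound, *nolK* is not transcribed.
So NolK is not produced.
With no repressor bound, *quvU* is transcribed.
So QuvU is produced and active.
With repressor QuvU bound, *elnH* is not transcribed.

OFF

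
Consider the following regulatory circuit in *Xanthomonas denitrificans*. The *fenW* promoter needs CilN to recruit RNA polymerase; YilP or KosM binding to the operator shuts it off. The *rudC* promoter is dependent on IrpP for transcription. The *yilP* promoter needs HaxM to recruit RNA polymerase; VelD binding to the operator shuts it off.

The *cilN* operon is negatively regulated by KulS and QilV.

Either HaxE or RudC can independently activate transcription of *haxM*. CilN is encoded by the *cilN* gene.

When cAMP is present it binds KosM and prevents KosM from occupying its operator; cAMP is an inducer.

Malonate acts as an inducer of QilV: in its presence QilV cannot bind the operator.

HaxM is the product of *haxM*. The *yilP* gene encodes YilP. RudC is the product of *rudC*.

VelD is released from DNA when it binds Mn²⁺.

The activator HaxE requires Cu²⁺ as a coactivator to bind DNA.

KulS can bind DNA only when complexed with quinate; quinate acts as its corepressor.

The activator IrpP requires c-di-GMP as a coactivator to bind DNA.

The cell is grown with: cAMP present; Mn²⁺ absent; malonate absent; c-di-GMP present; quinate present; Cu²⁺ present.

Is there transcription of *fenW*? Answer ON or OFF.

Mn²⁺ is absent, so VelD is active.
Cu²⁺ is present, so HaxE is active.
c-di-GMP is present, so IrpP is active.
No repressor is bound and IrpP is active, so *rudC* is transcribed.
So RudC is produced and active.
Activator HaxE is present, so *haxM* is transcribed.
So HaxM is produced and active.
With repressor VelD bound, *yilP* is not transcribed.
So YilP is not produced.
Quinate is present, so KulS is active.
Malonate is absent, so QilV is active.
With repressor KulS bound, *cilN* is not transcribed.
So CilN is not produced.
cAMP is present, so KosM is inactive.
Required activator CilN is absent, so *fenW* is not transcribed.

OFF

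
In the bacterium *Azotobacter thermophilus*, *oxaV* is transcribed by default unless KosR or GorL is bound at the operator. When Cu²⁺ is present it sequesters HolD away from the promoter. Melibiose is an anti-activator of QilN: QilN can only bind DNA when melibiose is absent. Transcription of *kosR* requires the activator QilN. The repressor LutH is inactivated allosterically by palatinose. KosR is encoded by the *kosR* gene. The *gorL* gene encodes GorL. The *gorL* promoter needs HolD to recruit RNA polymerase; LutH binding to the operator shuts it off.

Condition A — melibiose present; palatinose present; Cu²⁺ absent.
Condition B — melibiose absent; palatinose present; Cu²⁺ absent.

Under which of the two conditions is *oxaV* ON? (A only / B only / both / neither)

Condition A:
Melibiose is present, so QilN is inactive.
Required activator QilN is absent, so *kosR* is not transcribed.
So KosR is not produced.
Palatinose is present, so LutH is inactive.
Cu²⁺ is absent, so HolD is active.
No repressor is bound and HolD is active, so *gorL* is transcribed.
So GorL is produced and active.
With repressor GorL bound, *oxaV* is not transcribed.
→ *oxaV* is OFF in A.
Condition B:
Melibiose is absent, so QilN is active.
No repressor is bound and QilN is active, so *kosR* is transcribed.
So KosR is produced and active.
Palatinose is present, so LutH is inactive.
Cu²⁺ is absent, so HolD is active.
No repressor is bound and HolD is active, so *gorL* is transcribed.
So GorL is produced and active.
With repressor KosR bound, *oxaV* is not transcribed.
→ *oxaV* is OFF in B.

neither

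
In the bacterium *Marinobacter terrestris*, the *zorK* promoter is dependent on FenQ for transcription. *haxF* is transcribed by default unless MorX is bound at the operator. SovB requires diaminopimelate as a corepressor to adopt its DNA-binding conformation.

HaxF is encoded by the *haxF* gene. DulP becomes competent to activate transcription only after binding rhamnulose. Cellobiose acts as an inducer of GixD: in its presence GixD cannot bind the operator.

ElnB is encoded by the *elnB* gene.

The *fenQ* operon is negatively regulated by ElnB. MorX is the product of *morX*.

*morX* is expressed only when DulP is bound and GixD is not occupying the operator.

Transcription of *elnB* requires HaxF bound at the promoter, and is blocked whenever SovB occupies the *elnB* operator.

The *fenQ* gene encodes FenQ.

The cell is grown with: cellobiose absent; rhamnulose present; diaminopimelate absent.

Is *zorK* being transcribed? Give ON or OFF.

OFF

Cellobiose is absent, so GixD is active.
Rhamnulose is present, so DulP is active.
With repressor GixD bound, *morX* is not transcribed.
So MorX is not produced.
With no repressor bound, *haxF* is transcribed.
So HaxF is produced and active.
Diaminopimelate is absent, so SovB is inactive.
No repressor is bound and HaxF is active, so *elnB* is transcribed.
So ElnB is produced and active.
With repressor ElnB bound, *fenQ* is not transcribed.
So FenQ is not produced.
Required activator FenQ is absent, so *zorK* is not transcribed.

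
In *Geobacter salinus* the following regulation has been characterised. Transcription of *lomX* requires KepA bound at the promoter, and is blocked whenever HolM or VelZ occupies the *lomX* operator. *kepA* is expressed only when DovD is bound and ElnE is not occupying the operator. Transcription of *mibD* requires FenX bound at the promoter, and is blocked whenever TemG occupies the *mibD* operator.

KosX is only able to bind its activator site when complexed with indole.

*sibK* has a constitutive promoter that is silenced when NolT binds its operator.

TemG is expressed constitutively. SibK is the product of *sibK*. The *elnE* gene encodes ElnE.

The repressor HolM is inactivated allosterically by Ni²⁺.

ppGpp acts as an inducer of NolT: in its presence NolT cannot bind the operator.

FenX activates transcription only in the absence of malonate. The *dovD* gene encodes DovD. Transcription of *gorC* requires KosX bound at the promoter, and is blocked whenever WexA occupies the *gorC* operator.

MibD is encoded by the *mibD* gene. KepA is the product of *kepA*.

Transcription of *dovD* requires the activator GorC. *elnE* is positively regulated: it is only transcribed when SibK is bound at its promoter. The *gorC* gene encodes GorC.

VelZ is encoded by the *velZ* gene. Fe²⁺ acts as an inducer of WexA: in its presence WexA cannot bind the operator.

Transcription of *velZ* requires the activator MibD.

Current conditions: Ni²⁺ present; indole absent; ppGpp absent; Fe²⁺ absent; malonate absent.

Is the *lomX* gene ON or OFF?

Ni²⁺ is present, so HolM is inactive.
Malonate is absent, so FenX is active.
TemG is produced constitutively and is active.
With repressor TemG bound, *mibD* is not transcribed.
So MibD is not produced.
Required activator MibD is absent, so *velZ* is not transcribed.
So VelZ is not produced.
Indole is absent, so KosX is inactive.
Fe²⁺ is absent, so WexA is active.
With repressor WexA bound, *gorC* is not transcribed.
So GorC is not produced.
Required activator GorC is absent, so *dovD* is not transcribed.
So DovD is not produced.
ppGpp is absent, so NolT is active.
With repressor NolT bound, *sibK* is not transcribed.
So SibK is not produced.
Required activator SibK is absent, so *elnE* is not transcribed.
So ElnE is not produced.
Required activator DovD is absent, so *kepA* is not transcribed.
So KepA is not produced.
Required activator KepA is absent, so *lomX* is not transcribed.

OFF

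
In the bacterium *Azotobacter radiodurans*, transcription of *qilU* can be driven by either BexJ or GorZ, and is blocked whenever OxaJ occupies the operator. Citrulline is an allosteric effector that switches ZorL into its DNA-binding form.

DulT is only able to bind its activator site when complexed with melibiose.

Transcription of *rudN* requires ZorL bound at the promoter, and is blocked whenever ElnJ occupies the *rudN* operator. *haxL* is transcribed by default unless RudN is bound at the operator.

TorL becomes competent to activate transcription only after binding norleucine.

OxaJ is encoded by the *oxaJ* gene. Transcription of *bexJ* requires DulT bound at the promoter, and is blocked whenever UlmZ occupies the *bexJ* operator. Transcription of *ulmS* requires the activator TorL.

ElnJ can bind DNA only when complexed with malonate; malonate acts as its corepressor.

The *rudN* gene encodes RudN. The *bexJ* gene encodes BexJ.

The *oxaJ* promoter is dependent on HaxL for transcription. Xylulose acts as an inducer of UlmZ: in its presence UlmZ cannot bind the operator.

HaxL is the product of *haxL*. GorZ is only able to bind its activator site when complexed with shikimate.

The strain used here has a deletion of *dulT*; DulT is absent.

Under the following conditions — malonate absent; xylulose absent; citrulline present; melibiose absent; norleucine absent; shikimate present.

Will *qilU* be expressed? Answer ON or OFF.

Xylulose is absent, so UlmZ is active.
DulT is non-functional in this strain, so it has no effect.
With repressor UlmZ bound, *bexJ* is not transcribed.
So BexJ is not produced.
Malonate is absent, so ElnJ is inactive.
Citrulline is present, so ZorL is active.
No repressor is bound and ZorL is active, so *rudN* is transcribed.
So RudN is produced and active.
With repressor RudN bound, *haxL* is not transcribed.
So HaxL is not produced.
Required activator HaxL is absent, so *oxaJ* is not transcribed.
So OxaJ is not produced.
Shikimate is present, so GorZ is active.
Activator GorZ is present, so *qilU* is transcribed.

ON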